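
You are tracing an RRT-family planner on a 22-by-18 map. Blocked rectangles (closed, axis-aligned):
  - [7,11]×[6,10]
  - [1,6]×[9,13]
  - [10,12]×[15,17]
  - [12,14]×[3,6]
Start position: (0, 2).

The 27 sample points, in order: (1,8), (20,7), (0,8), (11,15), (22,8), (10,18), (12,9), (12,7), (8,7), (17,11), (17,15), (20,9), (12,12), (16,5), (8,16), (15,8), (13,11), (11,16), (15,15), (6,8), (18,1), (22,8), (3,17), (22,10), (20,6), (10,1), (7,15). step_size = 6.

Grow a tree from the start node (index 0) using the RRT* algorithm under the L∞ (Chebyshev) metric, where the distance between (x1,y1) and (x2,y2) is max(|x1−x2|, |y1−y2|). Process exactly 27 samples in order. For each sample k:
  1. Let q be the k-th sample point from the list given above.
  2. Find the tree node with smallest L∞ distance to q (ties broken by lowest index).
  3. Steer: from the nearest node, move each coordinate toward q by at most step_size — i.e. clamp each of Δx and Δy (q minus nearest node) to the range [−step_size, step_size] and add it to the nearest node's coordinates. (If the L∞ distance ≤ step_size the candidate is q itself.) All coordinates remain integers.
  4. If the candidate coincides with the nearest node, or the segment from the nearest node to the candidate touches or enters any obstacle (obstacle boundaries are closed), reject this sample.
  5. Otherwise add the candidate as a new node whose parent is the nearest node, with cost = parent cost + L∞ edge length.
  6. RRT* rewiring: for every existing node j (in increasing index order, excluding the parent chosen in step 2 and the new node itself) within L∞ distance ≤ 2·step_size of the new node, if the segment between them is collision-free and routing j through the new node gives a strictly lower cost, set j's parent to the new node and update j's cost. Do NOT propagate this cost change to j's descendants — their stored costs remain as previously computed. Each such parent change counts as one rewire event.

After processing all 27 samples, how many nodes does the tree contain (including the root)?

1. q=(1,8) nearest=0 d=6 new=(1,8) → add node 1 parent=0 cost=6
2. q=(20,7) nearest=1 d=19 new=(7,7) → blocked by [7,11]×[6,10], reject
3. q=(0,8) nearest=1 d=1 new=(0,8) → add node 2 parent=1 cost=7
4. q=(11,15) nearest=1 d=10 new=(7,14) → blocked by [1,6]×[9,13], reject
5. q=(22,8) nearest=1 d=21 new=(7,8) → blocked by [7,11]×[6,10], reject
6. q=(10,18) nearest=1 d=10 new=(7,14) → blocked by [1,6]×[9,13], reject
7. q=(12,9) nearest=1 d=11 new=(7,9) → blocked by [7,11]×[6,10], reject
8. q=(12,7) nearest=1 d=11 new=(7,7) → blocked by [7,11]×[6,10], reject
9. q=(8,7) nearest=1 d=7 new=(7,7) → blocked by [7,11]×[6,10], reject
10. q=(17,11) nearest=1 d=16 new=(7,11) → blocked by [1,6]×[9,13], reject
11. q=(17,15) nearest=1 d=16 new=(7,14) → blocked by [1,6]×[9,13], reject
12. q=(20,9) nearest=1 d=19 new=(7,9) → blocked by [7,11]×[6,10], reject
13. q=(12,12) nearest=1 d=11 new=(7,12) → blocked by [1,6]×[9,13], reject
14. q=(16,5) nearest=1 d=15 new=(7,5) → add node 3 parent=1 cost=12
15. q=(8,16) nearest=1 d=8 new=(7,14) → blocked by [1,6]×[9,13], reject
16. q=(15,8) nearest=3 d=8 new=(13,8) → blocked by [7,11]×[6,10], reject
17. q=(13,11) nearest=3 d=6 new=(13,11) → blocked by [7,11]×[6,10], reject
18. q=(11,16) nearest=1 d=10 new=(7,14) → blocked by [1,6]×[9,13], reject
19. q=(15,15) nearest=3 d=10 new=(13,11) → blocked by [7,11]×[6,10], reject
20. q=(6,8) nearest=3 d=3 new=(6,8) → add node 4 parent=3 cost=15
21. q=(18,1) nearest=3 d=11 new=(13,1) → add node 5 parent=3 cost=18
22. q=(22,8) nearest=5 d=9 new=(19,7) → add node 6 parent=5 cost=24
23. q=(3,17) nearest=1 d=9 new=(3,14) → blocked by [1,6]×[9,13], reject
24. q=(22,10) nearest=6 d=3 new=(22,10) → add node 7 parent=6 cost=27
25. q=(20,6) nearest=6 d=1 new=(20,6) → add node 8 parent=6 cost=25
26. q=(10,1) nearest=5 d=3 new=(10,1) → add node 9 parent=5 cost=21
27. q=(7,15) nearest=1 d=7 new=(7,14) → blocked by [1,6]×[9,13], reject

Node count: 10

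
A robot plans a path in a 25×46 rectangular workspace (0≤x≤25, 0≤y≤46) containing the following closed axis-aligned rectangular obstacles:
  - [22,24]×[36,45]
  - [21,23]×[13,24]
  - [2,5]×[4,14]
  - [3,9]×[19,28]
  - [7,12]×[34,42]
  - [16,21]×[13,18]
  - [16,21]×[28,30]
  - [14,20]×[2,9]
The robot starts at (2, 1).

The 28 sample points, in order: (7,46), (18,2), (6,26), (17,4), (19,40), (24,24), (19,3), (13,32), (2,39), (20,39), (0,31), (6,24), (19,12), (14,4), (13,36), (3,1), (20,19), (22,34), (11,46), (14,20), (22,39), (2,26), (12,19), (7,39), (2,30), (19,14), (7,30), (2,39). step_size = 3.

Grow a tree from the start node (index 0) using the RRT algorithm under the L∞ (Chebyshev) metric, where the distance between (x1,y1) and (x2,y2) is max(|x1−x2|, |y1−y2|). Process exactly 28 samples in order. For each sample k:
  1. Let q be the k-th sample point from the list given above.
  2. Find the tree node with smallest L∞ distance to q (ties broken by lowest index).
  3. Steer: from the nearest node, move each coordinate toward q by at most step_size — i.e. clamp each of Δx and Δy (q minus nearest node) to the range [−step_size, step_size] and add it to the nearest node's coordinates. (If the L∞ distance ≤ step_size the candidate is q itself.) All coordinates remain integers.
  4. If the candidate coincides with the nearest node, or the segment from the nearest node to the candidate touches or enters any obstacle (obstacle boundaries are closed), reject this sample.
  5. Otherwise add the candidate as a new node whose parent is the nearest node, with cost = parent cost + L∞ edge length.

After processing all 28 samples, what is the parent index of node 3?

Parent of node 3: 2

1. q=(7,46) nearest=0 d=45 new=(5,4) → blocked by [2,5]×[4,14], reject
2. q=(18,2) nearest=0 d=16 new=(5,2) → add node 1 parent=0 cost=3
3. q=(6,26) nearest=1 d=24 new=(6,5) → add node 2 parent=1 cost=6
4. q=(17,4) nearest=2 d=11 new=(9,4) → add node 3 parent=2 cost=9
5. q=(19,40) nearest=2 d=35 new=(9,8) → add node 4 parent=2 cost=9
6. q=(24,24) nearest=4 d=16 new=(12,11) → add node 5 parent=4 cost=12
7. q=(19,3) nearest=5 d=8 new=(15,8) → blocked by [14,20]×[2,9], reject
8. q=(13,32) nearest=5 d=21 new=(13,14) → add node 6 parent=5 cost=15
9. q=(2,39) nearest=6 d=25 new=(10,17) → add node 7 parent=6 cost=18
10. q=(20,39) nearest=7 d=22 new=(13,20) → add node 8 parent=7 cost=21
11. q=(0,31) nearest=8 d=13 new=(10,23) → add node 9 parent=8 cost=24
12. q=(6,24) nearest=9 d=4 new=(7,24) → blocked by [3,9]×[19,28], reject
13. q=(19,12) nearest=6 d=6 new=(16,12) → add node 10 parent=6 cost=18
14. q=(14,4) nearest=3 d=5 new=(12,4) → add node 11 parent=3 cost=12
15. q=(13,36) nearest=9 d=13 new=(13,26) → add node 12 parent=9 cost=27
16. q=(3,1) nearest=0 d=1 new=(3,1) → add node 13 parent=0 cost=1
17. q=(20,19) nearest=6 d=7 new=(16,17) → blocked by [16,21]×[13,18], reject
18. q=(22,34) nearest=12 d=9 new=(16,29) → blocked by [16,21]×[28,30], reject
19. q=(11,46) nearest=12 d=20 new=(11,29) → add node 14 parent=12 cost=30
20. q=(14,20) nearest=8 d=1 new=(14,20) → add node 15 parent=8 cost=22
21. q=(22,39) nearest=14 d=11 new=(14,32) → add node 16 parent=14 cost=33
22. q=(2,26) nearest=9 d=8 new=(7,26) → blocked by [3,9]×[19,28], reject
23. q=(12,19) nearest=8 d=1 new=(12,19) → add node 17 parent=8 cost=22
24. q=(7,39) nearest=16 d=7 new=(11,35) → blocked by [7,12]×[34,42], reject
25. q=(2,30) nearest=9 d=8 new=(7,26) → blocked by [3,9]×[19,28], reject
26. q=(19,14) nearest=10 d=3 new=(19,14) → blocked by [16,21]×[13,18], reject
27. q=(7,30) nearest=14 d=4 new=(8,30) → add node 18 parent=14 cost=33
28. q=(2,39) nearest=18 d=9 new=(5,33) → add node 19 parent=18 cost=36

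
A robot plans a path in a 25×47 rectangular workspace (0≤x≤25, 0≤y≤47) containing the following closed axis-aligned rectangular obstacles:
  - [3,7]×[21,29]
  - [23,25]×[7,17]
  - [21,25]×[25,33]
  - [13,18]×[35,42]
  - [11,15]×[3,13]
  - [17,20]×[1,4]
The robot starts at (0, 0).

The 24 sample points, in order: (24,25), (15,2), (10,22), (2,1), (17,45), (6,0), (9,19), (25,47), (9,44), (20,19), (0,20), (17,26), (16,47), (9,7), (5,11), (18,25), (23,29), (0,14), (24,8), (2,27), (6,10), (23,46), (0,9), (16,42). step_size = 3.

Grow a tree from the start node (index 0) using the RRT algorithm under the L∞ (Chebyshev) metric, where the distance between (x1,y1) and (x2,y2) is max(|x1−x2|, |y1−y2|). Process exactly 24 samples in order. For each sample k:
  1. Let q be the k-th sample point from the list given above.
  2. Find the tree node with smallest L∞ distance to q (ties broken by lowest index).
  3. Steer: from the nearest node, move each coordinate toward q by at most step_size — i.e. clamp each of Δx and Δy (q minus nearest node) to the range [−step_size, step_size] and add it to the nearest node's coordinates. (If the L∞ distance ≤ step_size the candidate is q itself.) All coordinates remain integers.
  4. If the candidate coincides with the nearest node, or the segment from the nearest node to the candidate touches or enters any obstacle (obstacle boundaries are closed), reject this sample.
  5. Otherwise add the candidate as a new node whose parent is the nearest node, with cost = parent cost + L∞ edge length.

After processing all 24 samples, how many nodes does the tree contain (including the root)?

1. q=(24,25) nearest=0 d=25 new=(3,3) → add node 1 parent=0 cost=3
2. q=(15,2) nearest=1 d=12 new=(6,2) → add node 2 parent=1 cost=6
3. q=(10,22) nearest=1 d=19 new=(6,6) → add node 3 parent=1 cost=6
4. q=(2,1) nearest=0 d=2 new=(2,1) → add node 4 parent=0 cost=2
5. q=(17,45) nearest=3 d=39 new=(9,9) → add node 5 parent=3 cost=9
6. q=(6,0) nearest=2 d=2 new=(6,0) → add node 6 parent=2 cost=8
7. q=(9,19) nearest=5 d=10 new=(9,12) → add node 7 parent=5 cost=12
8. q=(25,47) nearest=7 d=35 new=(12,15) → add node 8 parent=7 cost=15
9. q=(9,44) nearest=8 d=29 new=(9,18) → add node 9 parent=8 cost=18
10. q=(20,19) nearest=8 d=8 new=(15,18) → add node 10 parent=8 cost=18
11. q=(0,20) nearest=7 d=9 new=(6,15) → add node 11 parent=7 cost=15
12. q=(17,26) nearest=9 d=8 new=(12,21) → add node 12 parent=9 cost=21
13. q=(16,47) nearest=12 d=26 new=(15,24) → add node 13 parent=12 cost=24
14. q=(9,7) nearest=5 d=2 new=(9,7) → add node 14 parent=5 cost=11
15. q=(5,11) nearest=5 d=4 new=(6,11) → add node 15 parent=5 cost=12
16. q=(18,25) nearest=13 d=3 new=(18,25) → add node 16 parent=13 cost=27
17. q=(23,29) nearest=16 d=5 new=(21,28) → blocked by [21,25]×[25,33], reject
18. q=(0,14) nearest=11 d=6 new=(3,14) → add node 17 parent=11 cost=18
19. q=(24,8) nearest=10 d=10 new=(18,15) → add node 18 parent=10 cost=21
20. q=(2,27) nearest=9 d=9 new=(6,21) → blocked by [3,7]×[21,29], reject
21. q=(6,10) nearest=15 d=1 new=(6,10) → add node 19 parent=15 cost=13
22. q=(23,46) nearest=16 d=21 new=(21,28) → blocked by [21,25]×[25,33], reject
23. q=(0,9) nearest=17 d=5 new=(0,11) → add node 20 parent=17 cost=21
24. q=(16,42) nearest=16 d=17 new=(16,28) → add node 21 parent=16 cost=30

Node count: 22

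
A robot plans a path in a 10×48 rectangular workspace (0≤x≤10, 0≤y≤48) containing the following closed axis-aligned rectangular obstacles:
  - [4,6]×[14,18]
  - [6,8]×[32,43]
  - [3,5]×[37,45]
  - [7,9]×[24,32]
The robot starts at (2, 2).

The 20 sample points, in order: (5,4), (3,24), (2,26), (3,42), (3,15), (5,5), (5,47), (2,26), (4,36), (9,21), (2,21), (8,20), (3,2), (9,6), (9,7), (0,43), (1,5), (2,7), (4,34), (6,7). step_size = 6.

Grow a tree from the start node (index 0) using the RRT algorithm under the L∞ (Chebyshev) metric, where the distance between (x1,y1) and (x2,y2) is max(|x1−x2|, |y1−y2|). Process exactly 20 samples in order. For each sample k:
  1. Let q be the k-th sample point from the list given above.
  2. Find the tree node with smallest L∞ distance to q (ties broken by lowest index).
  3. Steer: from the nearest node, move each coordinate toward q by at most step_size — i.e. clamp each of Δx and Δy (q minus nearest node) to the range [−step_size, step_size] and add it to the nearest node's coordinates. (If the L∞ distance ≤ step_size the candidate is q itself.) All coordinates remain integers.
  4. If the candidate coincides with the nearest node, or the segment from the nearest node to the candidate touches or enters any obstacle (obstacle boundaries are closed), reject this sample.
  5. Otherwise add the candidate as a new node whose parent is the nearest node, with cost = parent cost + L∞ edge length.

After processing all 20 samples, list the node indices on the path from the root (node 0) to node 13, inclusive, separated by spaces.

Path: 0 13

1. q=(5,4) nearest=0 d=3 new=(5,4) → add node 1 parent=0 cost=3
2. q=(3,24) nearest=1 d=20 new=(3,10) → add node 2 parent=1 cost=9
3. q=(2,26) nearest=2 d=16 new=(2,16) → add node 3 parent=2 cost=15
4. q=(3,42) nearest=3 d=26 new=(3,22) → add node 4 parent=3 cost=21
5. q=(3,15) nearest=3 d=1 new=(3,15) → add node 5 parent=3 cost=16
6. q=(5,5) nearest=1 d=1 new=(5,5) → add node 6 parent=1 cost=4
7. q=(5,47) nearest=4 d=25 new=(5,28) → add node 7 parent=4 cost=27
8. q=(2,26) nearest=7 d=3 new=(2,26) → add node 8 parent=7 cost=30
9. q=(4,36) nearest=7 d=8 new=(4,34) → add node 9 parent=7 cost=33
10. q=(9,21) nearest=4 d=6 new=(9,21) → add node 10 parent=4 cost=27
11. q=(2,21) nearest=4 d=1 new=(2,21) → add node 11 parent=4 cost=22
12. q=(8,20) nearest=10 d=1 new=(8,20) → add node 12 parent=10 cost=28
13. q=(3,2) nearest=0 d=1 new=(3,2) → add node 13 parent=0 cost=1
14. q=(9,6) nearest=1 d=4 new=(9,6) → add node 14 parent=1 cost=7
15. q=(9,7) nearest=14 d=1 new=(9,7) → add node 15 parent=14 cost=8
16. q=(0,43) nearest=9 d=9 new=(0,40) → add node 16 parent=9 cost=39
17. q=(1,5) nearest=0 d=3 new=(1,5) → add node 17 parent=0 cost=3
18. q=(2,7) nearest=17 d=2 new=(2,7) → add node 18 parent=17 cost=5
19. q=(4,34) nearest=9 d=0 → coincident, reject
20. q=(6,7) nearest=6 d=2 new=(6,7) → add node 19 parent=6 cost=6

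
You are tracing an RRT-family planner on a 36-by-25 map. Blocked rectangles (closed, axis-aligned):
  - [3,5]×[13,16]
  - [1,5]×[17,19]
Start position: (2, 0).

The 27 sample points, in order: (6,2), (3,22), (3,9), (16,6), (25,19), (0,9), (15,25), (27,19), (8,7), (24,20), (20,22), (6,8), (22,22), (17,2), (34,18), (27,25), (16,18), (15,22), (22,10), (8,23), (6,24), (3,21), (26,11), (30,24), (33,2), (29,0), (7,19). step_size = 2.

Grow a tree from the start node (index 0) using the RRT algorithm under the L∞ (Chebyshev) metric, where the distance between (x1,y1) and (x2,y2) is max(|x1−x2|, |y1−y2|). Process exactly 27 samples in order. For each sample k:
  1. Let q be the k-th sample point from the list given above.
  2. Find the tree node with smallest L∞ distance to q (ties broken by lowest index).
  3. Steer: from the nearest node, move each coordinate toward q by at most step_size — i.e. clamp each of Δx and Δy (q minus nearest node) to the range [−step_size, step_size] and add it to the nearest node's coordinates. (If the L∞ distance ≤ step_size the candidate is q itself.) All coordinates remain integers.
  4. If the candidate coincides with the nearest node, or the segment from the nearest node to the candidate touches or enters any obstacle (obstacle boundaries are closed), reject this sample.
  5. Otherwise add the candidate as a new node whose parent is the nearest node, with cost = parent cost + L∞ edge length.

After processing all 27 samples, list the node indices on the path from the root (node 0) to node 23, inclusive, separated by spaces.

Path: 0 1 4 5 8 10 11 13 15 16 23

1. q=(6,2) nearest=0 d=4 new=(4,2) → add node 1 parent=0 cost=2
2. q=(3,22) nearest=1 d=20 new=(3,4) → add node 2 parent=1 cost=4
3. q=(3,9) nearest=2 d=5 new=(3,6) → add node 3 parent=2 cost=6
4. q=(16,6) nearest=1 d=12 new=(6,4) → add node 4 parent=1 cost=4
5. q=(25,19) nearest=4 d=19 new=(8,6) → add node 5 parent=4 cost=6
6. q=(0,9) nearest=3 d=3 new=(1,8) → add node 6 parent=3 cost=8
7. q=(15,25) nearest=6 d=17 new=(3,10) → add node 7 parent=6 cost=10
8. q=(27,19) nearest=5 d=19 new=(10,8) → add node 8 parent=5 cost=8
9. q=(8,7) nearest=5 d=1 new=(8,7) → add node 9 parent=5 cost=7
10. q=(24,20) nearest=8 d=14 new=(12,10) → add node 10 parent=8 cost=10
11. q=(20,22) nearest=10 d=12 new=(14,12) → add node 11 parent=10 cost=12
12. q=(6,8) nearest=5 d=2 new=(6,8) → add node 12 parent=5 cost=8
13. q=(22,22) nearest=11 d=10 new=(16,14) → add node 13 parent=11 cost=14
14. q=(17,2) nearest=8 d=7 new=(12,6) → add node 14 parent=8 cost=10
15. q=(34,18) nearest=13 d=18 new=(18,16) → add node 15 parent=13 cost=16
16. q=(27,25) nearest=15 d=9 new=(20,18) → add node 16 parent=15 cost=18
17. q=(16,18) nearest=15 d=2 new=(16,18) → add node 17 parent=15 cost=18
18. q=(15,22) nearest=17 d=4 new=(15,20) → add node 18 parent=17 cost=20
19. q=(22,10) nearest=13 d=6 new=(18,12) → add node 19 parent=13 cost=16
20. q=(8,23) nearest=18 d=7 new=(13,22) → add node 20 parent=18 cost=22
21. q=(6,24) nearest=20 d=7 new=(11,24) → add node 21 parent=20 cost=24
22. q=(3,21) nearest=21 d=8 new=(9,22) → add node 22 parent=21 cost=26
23. q=(26,11) nearest=16 d=7 new=(22,16) → add node 23 parent=16 cost=20
24. q=(30,24) nearest=23 d=8 new=(24,18) → add node 24 parent=23 cost=22
25. q=(33,2) nearest=23 d=14 new=(24,14) → add node 25 parent=23 cost=22
26. q=(29,0) nearest=19 d=12 new=(20,10) → add node 26 parent=19 cost=18
27. q=(7,19) nearest=22 d=3 new=(7,20) → add node 27 parent=22 cost=28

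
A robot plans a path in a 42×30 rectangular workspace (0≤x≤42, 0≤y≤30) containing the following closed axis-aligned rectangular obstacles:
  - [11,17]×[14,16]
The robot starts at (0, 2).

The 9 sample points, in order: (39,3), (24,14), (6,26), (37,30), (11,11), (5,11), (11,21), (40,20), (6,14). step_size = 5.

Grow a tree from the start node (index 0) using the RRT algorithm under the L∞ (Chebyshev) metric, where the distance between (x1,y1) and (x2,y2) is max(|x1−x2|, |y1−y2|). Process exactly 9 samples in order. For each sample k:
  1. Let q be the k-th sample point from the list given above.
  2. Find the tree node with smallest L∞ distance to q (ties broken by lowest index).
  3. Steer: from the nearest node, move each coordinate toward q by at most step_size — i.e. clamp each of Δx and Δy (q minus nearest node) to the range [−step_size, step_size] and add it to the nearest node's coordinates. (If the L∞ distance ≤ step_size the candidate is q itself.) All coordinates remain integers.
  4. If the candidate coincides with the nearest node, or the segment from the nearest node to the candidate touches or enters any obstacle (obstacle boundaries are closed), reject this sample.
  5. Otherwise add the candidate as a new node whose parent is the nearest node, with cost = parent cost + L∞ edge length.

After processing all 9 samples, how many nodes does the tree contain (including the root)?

1. q=(39,3) nearest=0 d=39 new=(5,3) → add node 1 parent=0 cost=5
2. q=(24,14) nearest=1 d=19 new=(10,8) → add node 2 parent=1 cost=10
3. q=(6,26) nearest=2 d=18 new=(6,13) → add node 3 parent=2 cost=15
4. q=(37,30) nearest=2 d=27 new=(15,13) → add node 4 parent=2 cost=15
5. q=(11,11) nearest=2 d=3 new=(11,11) → add node 5 parent=2 cost=13
6. q=(5,11) nearest=3 d=2 new=(5,11) → add node 6 parent=3 cost=17
7. q=(11,21) nearest=3 d=8 new=(11,18) → add node 7 parent=3 cost=20
8. q=(40,20) nearest=4 d=25 new=(20,18) → blocked by [11,17]×[14,16], reject
9. q=(6,14) nearest=3 d=1 new=(6,14) → add node 8 parent=3 cost=16

Node count: 9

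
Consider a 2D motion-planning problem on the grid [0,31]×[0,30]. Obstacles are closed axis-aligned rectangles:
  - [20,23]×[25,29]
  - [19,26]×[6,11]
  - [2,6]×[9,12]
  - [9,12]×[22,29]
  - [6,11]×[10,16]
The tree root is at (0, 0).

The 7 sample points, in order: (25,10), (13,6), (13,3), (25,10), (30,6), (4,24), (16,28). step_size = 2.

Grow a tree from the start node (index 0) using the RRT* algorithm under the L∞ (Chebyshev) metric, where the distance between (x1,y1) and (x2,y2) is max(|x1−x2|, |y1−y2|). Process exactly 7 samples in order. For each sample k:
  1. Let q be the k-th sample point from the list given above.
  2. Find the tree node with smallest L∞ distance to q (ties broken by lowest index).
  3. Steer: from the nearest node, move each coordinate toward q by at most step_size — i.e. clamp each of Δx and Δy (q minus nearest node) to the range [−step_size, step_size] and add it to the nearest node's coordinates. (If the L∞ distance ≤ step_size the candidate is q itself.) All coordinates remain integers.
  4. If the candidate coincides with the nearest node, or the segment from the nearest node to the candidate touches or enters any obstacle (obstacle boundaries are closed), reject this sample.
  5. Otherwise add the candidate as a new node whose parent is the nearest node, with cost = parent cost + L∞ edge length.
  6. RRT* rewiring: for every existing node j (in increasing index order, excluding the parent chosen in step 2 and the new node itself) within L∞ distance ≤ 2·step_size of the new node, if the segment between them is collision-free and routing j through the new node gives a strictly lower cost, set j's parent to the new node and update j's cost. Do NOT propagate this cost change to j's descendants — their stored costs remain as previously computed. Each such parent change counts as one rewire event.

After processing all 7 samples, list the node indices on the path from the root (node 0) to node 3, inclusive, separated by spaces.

Path: 0 1 2 3

1. q=(25,10) nearest=0 d=25 new=(2,2) → add node 1 parent=0 cost=2
2. q=(13,6) nearest=1 d=11 new=(4,4) → add node 2 parent=1 cost=4
3. q=(13,3) nearest=2 d=9 new=(6,3) → add node 3 parent=2 cost=6
4. q=(25,10) nearest=3 d=19 new=(8,5) → add node 4 parent=3 cost=8
5. q=(30,6) nearest=4 d=22 new=(10,6) → add node 5 parent=4 cost=10
6. q=(4,24) nearest=5 d=18 new=(8,8) → add node 6 parent=5 cost=12
7. q=(16,28) nearest=6 d=20 new=(10,10) → blocked by [6,11]×[10,16], reject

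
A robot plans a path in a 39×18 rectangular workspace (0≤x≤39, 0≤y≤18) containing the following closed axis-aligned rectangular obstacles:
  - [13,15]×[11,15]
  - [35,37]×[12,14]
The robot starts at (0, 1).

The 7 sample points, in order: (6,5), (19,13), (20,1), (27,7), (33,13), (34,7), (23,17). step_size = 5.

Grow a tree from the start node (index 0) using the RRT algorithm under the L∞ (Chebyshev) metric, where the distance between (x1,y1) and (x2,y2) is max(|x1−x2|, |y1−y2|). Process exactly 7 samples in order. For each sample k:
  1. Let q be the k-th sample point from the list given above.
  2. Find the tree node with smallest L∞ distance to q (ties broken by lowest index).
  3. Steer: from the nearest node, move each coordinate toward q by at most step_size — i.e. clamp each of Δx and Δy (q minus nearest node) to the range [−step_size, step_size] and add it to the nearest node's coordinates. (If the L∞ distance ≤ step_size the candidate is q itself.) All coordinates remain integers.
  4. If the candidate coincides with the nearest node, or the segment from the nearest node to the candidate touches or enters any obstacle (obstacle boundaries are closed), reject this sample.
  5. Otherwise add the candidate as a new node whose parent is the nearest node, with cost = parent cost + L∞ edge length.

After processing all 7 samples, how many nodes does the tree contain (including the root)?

Node count: 8

1. q=(6,5) nearest=0 d=6 new=(5,5) → add node 1 parent=0 cost=5
2. q=(19,13) nearest=1 d=14 new=(10,10) → add node 2 parent=1 cost=10
3. q=(20,1) nearest=2 d=10 new=(15,5) → add node 3 parent=2 cost=15
4. q=(27,7) nearest=3 d=12 new=(20,7) → add node 4 parent=3 cost=20
5. q=(33,13) nearest=4 d=13 new=(25,12) → add node 5 parent=4 cost=25
6. q=(34,7) nearest=5 d=9 new=(30,7) → add node 6 parent=5 cost=30
7. q=(23,17) nearest=5 d=5 new=(23,17) → add node 7 parent=5 cost=30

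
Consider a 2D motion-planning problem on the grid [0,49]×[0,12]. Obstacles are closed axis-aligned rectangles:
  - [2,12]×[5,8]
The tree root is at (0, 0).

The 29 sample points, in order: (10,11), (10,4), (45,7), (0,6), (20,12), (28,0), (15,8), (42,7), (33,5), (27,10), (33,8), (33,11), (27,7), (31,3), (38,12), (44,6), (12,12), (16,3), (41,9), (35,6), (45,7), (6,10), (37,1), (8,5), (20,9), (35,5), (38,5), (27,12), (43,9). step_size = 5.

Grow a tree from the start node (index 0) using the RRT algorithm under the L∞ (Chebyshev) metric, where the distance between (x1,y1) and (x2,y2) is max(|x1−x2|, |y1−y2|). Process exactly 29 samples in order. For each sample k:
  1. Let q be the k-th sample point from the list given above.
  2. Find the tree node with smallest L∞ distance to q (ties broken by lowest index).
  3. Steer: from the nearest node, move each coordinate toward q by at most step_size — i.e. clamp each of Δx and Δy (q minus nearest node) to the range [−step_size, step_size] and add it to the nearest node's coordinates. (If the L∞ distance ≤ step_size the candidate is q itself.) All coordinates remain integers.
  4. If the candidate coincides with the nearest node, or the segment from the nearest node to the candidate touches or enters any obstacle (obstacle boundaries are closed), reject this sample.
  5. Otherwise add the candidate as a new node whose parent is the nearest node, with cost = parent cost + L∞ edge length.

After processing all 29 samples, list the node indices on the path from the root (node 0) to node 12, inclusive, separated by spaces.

1. q=(10,11) nearest=0 d=11 new=(5,5) → blocked by [2,12]×[5,8], reject
2. q=(10,4) nearest=0 d=10 new=(5,4) → add node 1 parent=0 cost=5
3. q=(45,7) nearest=1 d=40 new=(10,7) → blocked by [2,12]×[5,8], reject
4. q=(0,6) nearest=1 d=5 new=(0,6) → blocked by [2,12]×[5,8], reject
5. q=(20,12) nearest=1 d=15 new=(10,9) → blocked by [2,12]×[5,8], reject
6. q=(28,0) nearest=1 d=23 new=(10,0) → add node 2 parent=1 cost=10
7. q=(15,8) nearest=2 d=8 new=(15,5) → add node 3 parent=2 cost=15
8. q=(42,7) nearest=3 d=27 new=(20,7) → add node 4 parent=3 cost=20
9. q=(33,5) nearest=4 d=13 new=(25,5) → add node 5 parent=4 cost=25
10. q=(27,10) nearest=5 d=5 new=(27,10) → add node 6 parent=5 cost=30
11. q=(33,8) nearest=6 d=6 new=(32,8) → add node 7 parent=6 cost=35
12. q=(33,11) nearest=7 d=3 new=(33,11) → add node 8 parent=7 cost=38
13. q=(27,7) nearest=5 d=2 new=(27,7) → add node 9 parent=5 cost=27
14. q=(31,3) nearest=9 d=4 new=(31,3) → add node 10 parent=9 cost=31
15. q=(38,12) nearest=8 d=5 new=(38,12) → add node 11 parent=8 cost=43
16. q=(44,6) nearest=11 d=6 new=(43,7) → add node 12 parent=11 cost=48
17. q=(12,12) nearest=3 d=7 new=(12,10) → add node 13 parent=3 cost=20
18. q=(16,3) nearest=3 d=2 new=(16,3) → add node 14 parent=3 cost=17
19. q=(41,9) nearest=12 d=2 new=(41,9) → add node 15 parent=12 cost=50
20. q=(35,6) nearest=7 d=3 new=(35,6) → add node 16 parent=7 cost=38
21. q=(45,7) nearest=12 d=2 new=(45,7) → add node 17 parent=12 cost=50
22. q=(6,10) nearest=1 d=6 new=(6,9) → blocked by [2,12]×[5,8], reject
23. q=(37,1) nearest=16 d=5 new=(37,1) → add node 18 parent=16 cost=43
24. q=(8,5) nearest=1 d=3 new=(8,5) → blocked by [2,12]×[5,8], reject
25. q=(20,9) nearest=4 d=2 new=(20,9) → add node 19 parent=4 cost=22
26. q=(35,5) nearest=16 d=1 new=(35,5) → add node 20 parent=16 cost=39
27. q=(38,5) nearest=16 d=3 new=(38,5) → add node 21 parent=16 cost=41
28. q=(27,12) nearest=6 d=2 new=(27,12) → add node 22 parent=6 cost=32
29. q=(43,9) nearest=12 d=2 new=(43,9) → add node 23 parent=12 cost=50

Path: 0 1 2 3 4 5 6 7 8 11 12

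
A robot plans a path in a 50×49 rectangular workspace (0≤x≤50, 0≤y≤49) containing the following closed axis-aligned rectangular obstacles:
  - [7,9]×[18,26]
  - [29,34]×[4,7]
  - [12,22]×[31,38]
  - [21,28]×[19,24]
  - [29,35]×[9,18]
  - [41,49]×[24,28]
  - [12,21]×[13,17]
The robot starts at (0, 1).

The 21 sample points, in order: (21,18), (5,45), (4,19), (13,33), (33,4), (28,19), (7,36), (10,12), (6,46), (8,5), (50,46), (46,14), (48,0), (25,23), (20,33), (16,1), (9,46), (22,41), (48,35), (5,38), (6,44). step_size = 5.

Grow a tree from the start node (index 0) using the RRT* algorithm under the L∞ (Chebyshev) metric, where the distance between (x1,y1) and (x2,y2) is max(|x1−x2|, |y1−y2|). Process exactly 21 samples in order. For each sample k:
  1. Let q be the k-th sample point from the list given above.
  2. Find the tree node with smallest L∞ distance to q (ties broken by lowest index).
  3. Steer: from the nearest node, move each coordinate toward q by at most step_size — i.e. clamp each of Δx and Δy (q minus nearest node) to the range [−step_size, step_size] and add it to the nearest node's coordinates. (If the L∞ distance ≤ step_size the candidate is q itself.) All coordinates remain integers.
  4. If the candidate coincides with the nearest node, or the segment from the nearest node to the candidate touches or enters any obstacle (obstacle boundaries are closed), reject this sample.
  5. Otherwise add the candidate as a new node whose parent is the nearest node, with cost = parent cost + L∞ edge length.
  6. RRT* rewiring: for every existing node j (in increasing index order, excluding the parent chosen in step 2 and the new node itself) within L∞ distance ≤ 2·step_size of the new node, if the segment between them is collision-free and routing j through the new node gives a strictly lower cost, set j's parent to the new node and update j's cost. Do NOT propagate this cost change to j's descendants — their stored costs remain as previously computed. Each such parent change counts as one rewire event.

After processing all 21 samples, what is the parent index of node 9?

1. q=(21,18) nearest=0 d=21 new=(5,6) → add node 1 parent=0 cost=5
2. q=(5,45) nearest=1 d=39 new=(5,11) → add node 2 parent=1 cost=10
3. q=(4,19) nearest=2 d=8 new=(4,16) → add node 3 parent=2 cost=15
4. q=(13,33) nearest=3 d=17 new=(9,21) → blocked by [7,9]×[18,26], reject
5. q=(33,4) nearest=1 d=28 new=(10,4) → add node 4 parent=1 cost=10
6. q=(28,19) nearest=4 d=18 new=(15,9) → add node 5 parent=4 cost=15
7. q=(7,36) nearest=3 d=20 new=(7,21) → blocked by [7,9]×[18,26], reject
8. q=(10,12) nearest=2 d=5 new=(10,12) → add node 6 parent=2 cost=15
9. q=(6,46) nearest=3 d=30 new=(6,21) → add node 7 parent=3 cost=20
10. q=(8,5) nearest=4 d=2 new=(8,5) → add node 8 parent=4 cost=12
11. q=(50,46) nearest=5 d=37 new=(20,14) → blocked by [12,21]×[13,17], reject
12. q=(46,14) nearest=5 d=31 new=(20,14) → blocked by [12,21]×[13,17], reject
13. q=(48,0) nearest=5 d=33 new=(20,4) → add node 9 parent=5 cost=20
14. q=(25,23) nearest=5 d=14 new=(20,14) → blocked by [12,21]×[13,17], reject
15. q=(20,33) nearest=7 d=14 new=(11,26) → blocked by [7,9]×[18,26], reject
16. q=(16,1) nearest=9 d=4 new=(16,1) → add node 10 parent=9 cost=24
17. q=(9,46) nearest=7 d=25 new=(9,26) → blocked by [7,9]×[18,26], reject
18. q=(22,41) nearest=7 d=20 new=(11,26) → blocked by [7,9]×[18,26], reject
19. q=(48,35) nearest=9 d=31 new=(25,9) → add node 11 parent=9 cost=25
20. q=(5,38) nearest=7 d=17 new=(5,26) → add node 12 parent=7 cost=25
21. q=(6,44) nearest=12 d=18 new=(6,31) → add node 13 parent=12 cost=30

Parent of node 9: 5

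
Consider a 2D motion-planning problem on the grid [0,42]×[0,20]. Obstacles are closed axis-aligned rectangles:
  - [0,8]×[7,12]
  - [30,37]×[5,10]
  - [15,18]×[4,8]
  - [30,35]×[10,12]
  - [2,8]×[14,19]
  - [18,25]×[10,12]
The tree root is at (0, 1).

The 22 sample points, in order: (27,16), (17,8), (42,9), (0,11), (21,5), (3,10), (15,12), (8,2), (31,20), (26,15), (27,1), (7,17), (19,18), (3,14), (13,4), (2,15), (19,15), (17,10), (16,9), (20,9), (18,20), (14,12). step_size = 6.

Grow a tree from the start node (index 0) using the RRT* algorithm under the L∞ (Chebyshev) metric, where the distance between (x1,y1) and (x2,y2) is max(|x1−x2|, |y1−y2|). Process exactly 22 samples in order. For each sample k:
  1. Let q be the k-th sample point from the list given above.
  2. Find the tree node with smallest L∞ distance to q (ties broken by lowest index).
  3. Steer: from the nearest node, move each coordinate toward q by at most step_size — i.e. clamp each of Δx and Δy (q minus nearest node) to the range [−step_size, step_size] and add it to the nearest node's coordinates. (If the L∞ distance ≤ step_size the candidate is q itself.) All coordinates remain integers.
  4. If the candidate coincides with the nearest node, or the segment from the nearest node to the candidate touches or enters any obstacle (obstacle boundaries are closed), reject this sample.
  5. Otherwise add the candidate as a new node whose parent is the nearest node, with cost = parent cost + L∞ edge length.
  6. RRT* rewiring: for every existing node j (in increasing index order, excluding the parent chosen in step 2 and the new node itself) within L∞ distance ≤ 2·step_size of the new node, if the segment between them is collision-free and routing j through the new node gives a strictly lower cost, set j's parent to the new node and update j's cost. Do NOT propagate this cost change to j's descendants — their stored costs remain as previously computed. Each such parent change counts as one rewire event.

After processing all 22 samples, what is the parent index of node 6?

Parent of node 6: 4

1. q=(27,16) nearest=0 d=27 new=(6,7) → blocked by [0,8]×[7,12], reject
2. q=(17,8) nearest=0 d=17 new=(6,7) → blocked by [0,8]×[7,12], reject
3. q=(42,9) nearest=0 d=42 new=(6,7) → blocked by [0,8]×[7,12], reject
4. q=(0,11) nearest=0 d=10 new=(0,7) → blocked by [0,8]×[7,12], reject
5. q=(21,5) nearest=0 d=21 new=(6,5) → add node 1 parent=0 cost=6
6. q=(3,10) nearest=1 d=5 new=(3,10) → blocked by [0,8]×[7,12], reject
7. q=(15,12) nearest=1 d=9 new=(12,11) → blocked by [0,8]×[7,12], reject
8. q=(8,2) nearest=1 d=3 new=(8,2) → add node 2 parent=1 cost=9
9. q=(31,20) nearest=2 d=23 new=(14,8) → add node 3 parent=2 cost=15
10. q=(26,15) nearest=3 d=12 new=(20,14) → blocked by [18,25]×[10,12], reject
11. q=(27,1) nearest=3 d=13 new=(20,2) → blocked by [15,18]×[4,8], reject
12. q=(7,17) nearest=3 d=9 new=(8,14) → blocked by [2,8]×[14,19], reject
13. q=(19,18) nearest=3 d=10 new=(19,14) → add node 4 parent=3 cost=21
14. q=(3,14) nearest=1 d=9 new=(3,11) → blocked by [0,8]×[7,12], reject
15. q=(13,4) nearest=3 d=4 new=(13,4) → add node 5 parent=3 cost=19
16. q=(2,15) nearest=1 d=10 new=(2,11) → blocked by [0,8]×[7,12], reject
17. q=(19,15) nearest=4 d=1 new=(19,15) → add node 6 parent=4 cost=22
18. q=(17,10) nearest=3 d=3 new=(17,10) → add node 7 parent=3 cost=18
19. q=(16,9) nearest=7 d=1 new=(16,9) → add node 8 parent=7 cost=19
20. q=(20,9) nearest=7 d=3 new=(20,9) → add node 9 parent=7 cost=21
21. q=(18,20) nearest=6 d=5 new=(18,20) → add node 10 parent=6 cost=27
22. q=(14,12) nearest=7 d=3 new=(14,12) → add node 11 parent=7 cost=21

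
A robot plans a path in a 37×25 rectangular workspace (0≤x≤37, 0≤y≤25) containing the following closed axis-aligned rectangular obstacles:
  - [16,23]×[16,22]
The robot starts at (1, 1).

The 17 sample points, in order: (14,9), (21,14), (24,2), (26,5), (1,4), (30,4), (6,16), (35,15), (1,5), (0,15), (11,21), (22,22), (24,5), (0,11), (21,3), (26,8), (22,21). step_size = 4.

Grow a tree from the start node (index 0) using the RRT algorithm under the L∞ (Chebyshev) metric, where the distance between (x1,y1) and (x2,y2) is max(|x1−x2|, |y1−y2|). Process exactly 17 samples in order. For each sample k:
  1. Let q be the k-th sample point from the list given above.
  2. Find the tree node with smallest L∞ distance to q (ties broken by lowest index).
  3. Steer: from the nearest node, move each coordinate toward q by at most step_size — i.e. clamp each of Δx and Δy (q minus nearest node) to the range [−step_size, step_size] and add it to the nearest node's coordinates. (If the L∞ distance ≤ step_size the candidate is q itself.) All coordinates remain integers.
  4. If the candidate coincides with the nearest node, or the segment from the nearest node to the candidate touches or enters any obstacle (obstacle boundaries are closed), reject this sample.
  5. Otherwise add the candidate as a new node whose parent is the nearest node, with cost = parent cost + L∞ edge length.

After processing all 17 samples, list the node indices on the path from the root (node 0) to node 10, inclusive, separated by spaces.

Path: 0 1 2 7 10

1. q=(14,9) nearest=0 d=13 new=(5,5) → add node 1 parent=0 cost=4
2. q=(21,14) nearest=1 d=16 new=(9,9) → add node 2 parent=1 cost=8
3. q=(24,2) nearest=2 d=15 new=(13,5) → add node 3 parent=2 cost=12
4. q=(26,5) nearest=3 d=13 new=(17,5) → add node 4 parent=3 cost=16
5. q=(1,4) nearest=0 d=3 new=(1,4) → add node 5 parent=0 cost=3
6. q=(30,4) nearest=4 d=13 new=(21,4) → add node 6 parent=4 cost=20
7. q=(6,16) nearest=2 d=7 new=(6,13) → add node 7 parent=2 cost=12
8. q=(35,15) nearest=6 d=14 new=(25,8) → add node 8 parent=6 cost=24
9. q=(1,5) nearest=5 d=1 new=(1,5) → add node 9 parent=5 cost=4
10. q=(0,15) nearest=7 d=6 new=(2,15) → add node 10 parent=7 cost=16
11. q=(11,21) nearest=7 d=8 new=(10,17) → add node 11 parent=7 cost=16
12. q=(22,22) nearest=11 d=12 new=(14,21) → add node 12 parent=11 cost=20
13. q=(24,5) nearest=6 d=3 new=(24,5) → add node 13 parent=6 cost=23
14. q=(0,11) nearest=10 d=4 new=(0,11) → add node 14 parent=10 cost=20
15. q=(21,3) nearest=6 d=1 new=(21,3) → add node 15 parent=6 cost=21
16. q=(26,8) nearest=8 d=1 new=(26,8) → add node 16 parent=8 cost=25
17. q=(22,21) nearest=12 d=8 new=(18,21) → blocked by [16,23]×[16,22], reject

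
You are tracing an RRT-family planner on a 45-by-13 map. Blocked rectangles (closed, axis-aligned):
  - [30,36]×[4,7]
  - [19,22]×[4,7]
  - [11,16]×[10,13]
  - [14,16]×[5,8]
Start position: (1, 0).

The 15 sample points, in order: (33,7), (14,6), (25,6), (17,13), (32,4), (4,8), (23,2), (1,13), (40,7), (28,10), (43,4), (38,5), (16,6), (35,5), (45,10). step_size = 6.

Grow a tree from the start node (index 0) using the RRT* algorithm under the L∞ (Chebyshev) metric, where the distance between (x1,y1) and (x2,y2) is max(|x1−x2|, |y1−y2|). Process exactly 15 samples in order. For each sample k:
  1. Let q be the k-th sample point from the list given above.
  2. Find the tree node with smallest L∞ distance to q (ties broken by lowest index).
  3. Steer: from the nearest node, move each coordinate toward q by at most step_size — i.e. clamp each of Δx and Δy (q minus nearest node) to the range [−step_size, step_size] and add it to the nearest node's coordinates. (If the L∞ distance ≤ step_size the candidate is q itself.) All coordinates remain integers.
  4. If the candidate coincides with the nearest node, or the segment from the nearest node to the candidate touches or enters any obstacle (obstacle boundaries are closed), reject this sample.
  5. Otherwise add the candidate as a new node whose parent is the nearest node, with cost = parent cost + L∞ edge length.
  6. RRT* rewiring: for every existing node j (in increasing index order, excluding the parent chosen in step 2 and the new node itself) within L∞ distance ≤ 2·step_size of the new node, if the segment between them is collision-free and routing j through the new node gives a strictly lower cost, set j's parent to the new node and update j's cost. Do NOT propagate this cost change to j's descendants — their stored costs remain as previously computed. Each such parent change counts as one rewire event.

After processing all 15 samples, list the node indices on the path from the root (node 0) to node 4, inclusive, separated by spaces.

1. q=(33,7) nearest=0 d=32 new=(7,6) → add node 1 parent=0 cost=6
2. q=(14,6) nearest=1 d=7 new=(13,6) → add node 2 parent=1 cost=12
3. q=(25,6) nearest=2 d=12 new=(19,6) → blocked by [19,22]×[4,7], reject
4. q=(17,13) nearest=2 d=7 new=(17,12) → blocked by [11,16]×[10,13], reject
5. q=(32,4) nearest=2 d=19 new=(19,4) → blocked by [19,22]×[4,7], reject
6. q=(4,8) nearest=1 d=3 new=(4,8) → add node 3 parent=1 cost=9
7. q=(23,2) nearest=2 d=10 new=(19,2) → blocked by [14,16]×[5,8], reject
8. q=(1,13) nearest=3 d=5 new=(1,13) → add node 4 parent=3 cost=14
9. q=(40,7) nearest=2 d=27 new=(19,7) → blocked by [19,22]×[4,7], reject
10. q=(28,10) nearest=2 d=15 new=(19,10) → blocked by [14,16]×[5,8], reject
11. q=(43,4) nearest=2 d=30 new=(19,4) → blocked by [19,22]×[4,7], reject
12. q=(38,5) nearest=2 d=25 new=(19,5) → blocked by [19,22]×[4,7], reject
13. q=(16,6) nearest=2 d=3 new=(16,6) → blocked by [14,16]×[5,8], reject
14. q=(35,5) nearest=2 d=22 new=(19,5) → blocked by [19,22]×[4,7], reject
15. q=(45,10) nearest=2 d=32 new=(19,10) → blocked by [14,16]×[5,8], reject

Path: 0 1 3 4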